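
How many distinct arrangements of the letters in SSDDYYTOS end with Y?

With the last slot taken by Y, it remains to arrange the other 8 letters (SSDDYTOS).
Those 8 letters have D appearing twice and S appearing 3 times, giving (8)!/(3!·2!) = 3360.

3360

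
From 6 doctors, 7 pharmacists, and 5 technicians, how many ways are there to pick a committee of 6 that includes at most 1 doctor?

5676

Split by how many doctors are chosen (0 through 1).
Sum: C(6,0)·C(12,6) + C(6,1)·C(12,5) = 924 + 4752 = 5676.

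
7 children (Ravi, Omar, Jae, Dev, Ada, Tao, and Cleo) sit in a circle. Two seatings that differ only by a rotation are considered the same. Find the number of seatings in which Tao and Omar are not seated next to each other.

All circular seatings of 7 people number (6)! = 720.
Seatings with Tao beside Omar: treat them as a block with 2 internal orders, giving 2 × (5)! = 240.
Subtracting, 720 − 240 = 480.

480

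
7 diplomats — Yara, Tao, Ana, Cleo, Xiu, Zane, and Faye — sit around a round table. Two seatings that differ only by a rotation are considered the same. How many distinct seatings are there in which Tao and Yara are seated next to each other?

Treat {Tao, Yara} as one unit (2 internal orders) and seat the resulting 6 units around the table: (5)! circular arrangements.
So 2 × (5)! = 2 × 120 = 240.

240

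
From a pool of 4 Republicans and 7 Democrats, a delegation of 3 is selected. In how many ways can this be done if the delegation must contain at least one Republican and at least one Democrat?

126

Total 3-person selections from all 11: C(11,3) = 165.
Subtract selections that omit an entire group: no Republicans → C(7,3) = 35; no Democrats → C(4,3) = 4.
Both groups omitted at once is impossible, so 165 − 39 = 126.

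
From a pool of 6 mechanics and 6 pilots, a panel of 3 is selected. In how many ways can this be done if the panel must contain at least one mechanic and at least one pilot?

180

Total 3-person selections from all 12: C(12,3) = 220.
Subtract selections that omit an entire group: no mechanics → C(6,3) = 20; no pilots → C(6,3) = 20.
Both groups omitted at once is impossible, so 220 − 40 = 180.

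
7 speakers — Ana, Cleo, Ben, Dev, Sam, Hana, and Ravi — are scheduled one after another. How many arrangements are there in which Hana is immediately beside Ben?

1440

Glue Hana and Ben into one block (2 internal orders), leaving 6 units to arrange in a row.
So the count is 2·(6)! = 1440.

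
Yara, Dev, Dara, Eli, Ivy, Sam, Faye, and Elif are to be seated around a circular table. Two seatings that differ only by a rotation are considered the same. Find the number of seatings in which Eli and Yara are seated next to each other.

Glue Eli and Yara into a block (2 internal orders). Seating 7 units around a circle gives (6)! arrangements.
So 2 × (6)! = 2 × 720 = 1440.

1440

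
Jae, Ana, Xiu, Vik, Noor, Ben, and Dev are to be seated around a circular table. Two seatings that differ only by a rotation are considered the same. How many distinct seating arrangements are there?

720

Around a circle, 7 distinct people have 7!/7 = (6)! = 720 rotationally distinct seatings.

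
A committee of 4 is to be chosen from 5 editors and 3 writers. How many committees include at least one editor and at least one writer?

65

With no constraint there are C(8,4) = 70 possible selections.
Subtract selections that omit an entire group: no editors → C(3,4) = 0; no writers → C(5,4) = 5.
Both groups omitted at once is impossible, so 70 − 5 = 65.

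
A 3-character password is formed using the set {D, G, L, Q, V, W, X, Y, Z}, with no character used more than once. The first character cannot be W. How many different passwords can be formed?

The first character has 9−1 = 8 choices (anything except W).
The remaining 2 characters are filled from the other 8 symbols without repetition: 8 × 7 = 56.
Total: 8 × 56 = 448.

448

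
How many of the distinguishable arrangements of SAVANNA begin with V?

60

With the first slot taken by V, it remains to arrange the other 6 letters (SAANNA).
Those 6 letters have A appearing 3 times and N appearing twice, giving (6)!/(3!·2!) = 60.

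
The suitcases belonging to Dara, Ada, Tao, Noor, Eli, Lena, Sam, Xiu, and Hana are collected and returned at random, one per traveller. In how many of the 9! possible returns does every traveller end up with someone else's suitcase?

133496

Count assignments avoiding every fixed point. For any j of the 9 travellers fixed to their own suitcase, the other 9−j can be arranged in (9−j)! ways.
By inclusion–exclusion this is Σ_{j=0}^{9} (−1)^j C(9,j)·(9−j)!.
Computing: 362880 − 362880 + 181440 − 60480 + 15120 − 3024 + 504 − 72 + 9 − 1 = 133496.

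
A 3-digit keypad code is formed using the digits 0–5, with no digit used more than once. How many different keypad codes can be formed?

With no repetition, fill the 3 digits in order: 6 choices, then 5, down to 4.
That product is 6 × 5 × 4 = 120.

120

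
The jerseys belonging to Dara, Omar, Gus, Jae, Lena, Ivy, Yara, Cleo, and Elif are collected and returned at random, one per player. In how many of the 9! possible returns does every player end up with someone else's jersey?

Count assignments avoiding every fixed point. For any j of the 9 players fixed to their old jersey, the other 9−j can be arranged in (9−j)! ways.
By inclusion–exclusion this is Σ_{j=0}^{9} (−1)^j C(9,j)·(9−j)!.
Computing: 362880 − 362880 + 181440 − 60480 + 15120 − 3024 + 504 − 72 + 9 − 1 = 133496.

133496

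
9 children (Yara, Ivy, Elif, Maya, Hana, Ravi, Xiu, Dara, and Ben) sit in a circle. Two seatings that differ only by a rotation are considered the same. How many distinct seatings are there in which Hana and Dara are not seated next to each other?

All circular seatings of 9 people number (8)! = 40320.
Seatings with Hana beside Dara: treat them as a block with 2 internal orders, giving 2 × (7)! = 10080.
Subtracting, 40320 − 10080 = 30240.

30240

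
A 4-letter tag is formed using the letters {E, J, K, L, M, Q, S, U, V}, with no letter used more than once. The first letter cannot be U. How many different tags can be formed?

2688

The first letter has 9−1 = 8 choices (anything except U).
The remaining 3 letters are filled from the other 8 symbols without repetition: 8 × 7 × 6 = 336.
Total: 8 × 336 = 2688.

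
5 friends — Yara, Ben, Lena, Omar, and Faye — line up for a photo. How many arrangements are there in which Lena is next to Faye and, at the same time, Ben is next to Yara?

24

Treat {Lena,Faye} as one block (2 orders) and {Ben,Yara} as another (2 orders).
That leaves 3 units to arrange: 2 × 2 × 3! = 4 × 6 = 24.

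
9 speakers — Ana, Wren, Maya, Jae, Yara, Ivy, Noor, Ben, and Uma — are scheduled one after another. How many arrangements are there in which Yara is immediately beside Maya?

80640

Glue Yara and Maya into one block (2 internal orders), leaving 8 units to arrange in a row.
That gives 2 × 8! = 2 × 40320 = 80640.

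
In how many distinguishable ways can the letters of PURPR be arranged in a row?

30

PURPR has 5 letters with P appearing twice and R appearing twice.
Dividing 5! = 120 by 2!·2! = 4 for the repeated letters gives 30.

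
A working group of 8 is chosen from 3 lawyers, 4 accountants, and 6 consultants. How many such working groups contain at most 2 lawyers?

1035

Split by how many lawyers are chosen (0 through 2).
Sum: C(3,0)·C(10,8) + C(3,1)·C(10,7) + C(3,2)·C(10,6) = 45 + 360 + 630 = 1035.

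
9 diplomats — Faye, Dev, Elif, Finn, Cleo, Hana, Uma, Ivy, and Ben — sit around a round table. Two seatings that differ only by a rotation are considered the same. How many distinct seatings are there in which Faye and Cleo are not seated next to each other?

All circular seatings of 9 people number (8)! = 40320.
Those with Faye next to Cleo: fuse the pair into one unit and seat 8 units around a circle — 2·(7)! = 10080.
Subtracting, 40320 − 10080 = 30240.

30240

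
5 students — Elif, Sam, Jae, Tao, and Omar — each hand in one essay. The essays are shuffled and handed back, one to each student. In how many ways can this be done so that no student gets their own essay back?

This is the derangement count D_5: permutations of 5 items with no fixed point.
By inclusion–exclusion this is Σ_{j=0}^{5} (−1)^j C(5,j)·(5−j)!.
Computing: 120 − 120 + 60 − 20 + 5 − 1 = 44.

44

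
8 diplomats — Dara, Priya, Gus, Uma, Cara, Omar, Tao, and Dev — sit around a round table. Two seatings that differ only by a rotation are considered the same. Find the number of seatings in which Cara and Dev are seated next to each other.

Glue Cara and Dev into a block (2 internal orders). Seating 7 units around a circle gives (6)! arrangements.
So 2 × (6)! = 2 × 720 = 1440.

1440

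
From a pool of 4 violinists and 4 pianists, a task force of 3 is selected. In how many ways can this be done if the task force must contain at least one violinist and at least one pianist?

Unrestricted: C(8,3) = 56 ways to pick any 3 of the 8.
Subtract selections that omit an entire group: no violinists → C(4,3) = 4; no pianists → C(4,3) = 4.
Both groups omitted at once is impossible, so 56 − 8 = 48.

48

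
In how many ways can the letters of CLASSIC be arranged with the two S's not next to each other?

Total arrangements of CLASSIC: 7!/(2!·2!) = 1260.
Arrangements with the S's together: treat SS as one letter, giving (6)!/(2!) = 360.
Subtracting, 1260 − 360 = 900 arrangements keep the S's apart.

900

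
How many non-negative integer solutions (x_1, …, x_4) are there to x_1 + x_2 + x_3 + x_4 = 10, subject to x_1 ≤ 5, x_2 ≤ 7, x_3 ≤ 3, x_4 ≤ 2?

62

By stars and bars, unrestricted non-negative solutions to x_1+…+x_4 = 10 number C(10+3,3) = 286.
Subtract solutions that violate a single cap (substitute x_i' = x_i − (cap_i+1)): x_1 ≥ 6 gives C(7,3) = 35; x_2 ≥ 8 gives C(5,3) = 10; x_3 ≥ 4 gives C(9,3) = 84; x_4 ≥ 3 gives C(10,3) = 120. Together 249.
Add back pairs where two caps are both exceeded: 0 + 1 + 4 + 0 + 0 + 20 = 25.
By inclusion–exclusion the count is 286 − 249 + 25 = 62.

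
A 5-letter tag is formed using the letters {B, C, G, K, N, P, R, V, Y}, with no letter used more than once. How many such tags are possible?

This is a permutation of 5 out of 9: P(9,5) = 9!/4!.
That product is 9 × 8 × 7 × 6 × 5 = 15120.

15120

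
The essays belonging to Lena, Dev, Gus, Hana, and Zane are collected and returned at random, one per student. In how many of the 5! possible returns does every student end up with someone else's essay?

Count assignments avoiding every fixed point. For any j of the 5 students fixed to their own essay, the other 5−j can be arranged in (5−j)! ways.
By inclusion–exclusion this is Σ_{j=0}^{5} (−1)^j C(5,j)·(5−j)!.
Computing: 120 − 120 + 60 − 20 + 5 − 1 = 44.

44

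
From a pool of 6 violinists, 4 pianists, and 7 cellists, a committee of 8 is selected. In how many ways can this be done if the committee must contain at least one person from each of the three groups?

With no constraint there are C(17,8) = 24310 possible selections.
Selections missing a whole group: no violinists → C(11,8) = 165; no pianists → C(13,8) = 1287; no cellists → C(10,8) = 45.
Add back selections omitting two groups (i.e. drawn from a single group): C(6,8) + C(4,8) + C(7,8) = 0.
By inclusion–exclusion: 24310 − 1497 + 0 = 22813.

22813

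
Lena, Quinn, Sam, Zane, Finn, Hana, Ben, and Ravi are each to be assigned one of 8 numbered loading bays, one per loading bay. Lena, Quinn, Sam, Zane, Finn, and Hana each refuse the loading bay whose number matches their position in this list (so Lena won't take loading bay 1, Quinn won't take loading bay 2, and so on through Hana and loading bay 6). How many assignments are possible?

18806

Let Aᵢ (for 1 ≤ i ≤ 6) be the placements that put person i in their forbidden loading bay. Any j of these fix j positions, leaving (8−j)! ways to fill the rest, and there are C(6,j) ways to pick which j.
By inclusion–exclusion, the number of valid placements is Σ_{j=0}^{6} (−1)^j C(6,j)·(8−j)!.
Computing: 40320 − 30240 + 10800 − 2400 + 360 − 36 + 2 = 18806.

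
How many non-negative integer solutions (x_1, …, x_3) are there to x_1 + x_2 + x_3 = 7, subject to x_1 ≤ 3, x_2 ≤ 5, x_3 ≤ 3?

Without the upper bounds there are C(9,2) = 36 ways to split 7 among 3 variables.
Subtract solutions that violate a single cap (substitute x_i' = x_i − (cap_i+1)): x_1 ≥ 4 gives C(5,2) = 10; x_2 ≥ 6 gives C(3,2) = 3; x_3 ≥ 4 gives C(5,2) = 10. Together 23.
No two caps can be exceeded simultaneously, so the pair terms are all 0.
By inclusion–exclusion the count is 36 − 23 + 0 = 13.

13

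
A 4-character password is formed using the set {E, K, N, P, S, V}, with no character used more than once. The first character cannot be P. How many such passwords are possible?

300

The first character has 6−1 = 5 choices (anything except P).
The remaining 3 characters are filled from the other 5 symbols without repetition: 5 × 4 × 3 = 60.
Total: 5 × 60 = 300.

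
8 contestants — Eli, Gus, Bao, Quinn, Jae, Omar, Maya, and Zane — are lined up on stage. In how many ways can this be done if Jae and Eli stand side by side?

Treat {Jae, Eli} as a single unit. There are 7 units to order, and the pair itself can be ordered 2 ways.
So the count is 2·(7)! = 10080.

10080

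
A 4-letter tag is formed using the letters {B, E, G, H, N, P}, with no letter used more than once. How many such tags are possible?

With no repetition, fill the 4 letters in order: 6 choices, then 5, down to 3.
6 × 5 × 4 × 3 = 360.

360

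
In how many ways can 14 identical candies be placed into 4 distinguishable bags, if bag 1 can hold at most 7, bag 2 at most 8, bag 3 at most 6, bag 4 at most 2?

121

Ignoring the caps, the number of non-negative solutions to x_1+…+x_4 = 14 is C(17,3) = 680.
Subtract solutions that violate a single cap (substitute x_i' = x_i − (cap_i+1)): x_1 ≥ 8 gives C(9,3) = 84; x_2 ≥ 9 gives C(8,3) = 56; x_3 ≥ 7 gives C(10,3) = 120; x_4 ≥ 3 gives C(14,3) = 364. Together 624.
Add back pairs where two caps are both exceeded: 0 + 0 + 20 + 0 + 10 + 35 = 65.
By inclusion–exclusion the count is 680 − 624 + 65 = 121.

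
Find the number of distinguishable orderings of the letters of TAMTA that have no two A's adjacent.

Total arrangements of TAMTA: 5!/(2!·2!) = 30.
If the two A's are adjacent, glue them into one block, leaving 4 items to arrange: (4)!/(2!) = 12 ways.
Hence 30 − 12 = 18.

18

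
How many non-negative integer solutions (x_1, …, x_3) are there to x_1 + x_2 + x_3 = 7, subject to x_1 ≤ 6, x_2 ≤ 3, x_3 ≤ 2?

By stars and bars, unrestricted non-negative solutions to x_1+…+x_3 = 7 number C(7+2,2) = 36.
Subtract solutions that violate a single cap (substitute x_i' = x_i − (cap_i+1)): x_1 ≥ 7 gives C(2,2) = 1; x_2 ≥ 4 gives C(5,2) = 10; x_3 ≥ 3 gives C(6,2) = 15. Together 26.
Add back pairs where two caps are both exceeded: 0 + 0 + 1 = 1.
By inclusion–exclusion the count is 36 − 26 + 1 = 11.

11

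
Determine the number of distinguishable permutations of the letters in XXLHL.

The 5 letters of XXLHL have repeats: L appearing twice and X appearing twice.
Dividing 5! = 120 by 2!·2! = 4 for the repeated letters gives 30.

30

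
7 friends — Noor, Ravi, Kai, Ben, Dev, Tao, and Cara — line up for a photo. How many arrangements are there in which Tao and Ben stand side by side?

Glue Tao and Ben into one block (2 internal orders), leaving 6 units to arrange in a row.
That gives 2 × 6! = 2 × 720 = 1440.

1440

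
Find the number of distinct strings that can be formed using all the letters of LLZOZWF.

1260

Letter multiplicities in LLZOZWF: F×1, L×2, O×1, W×1, Z×2.
Dividing 7! = 5040 by 2!·2! = 4 for the repeated letters gives 1260.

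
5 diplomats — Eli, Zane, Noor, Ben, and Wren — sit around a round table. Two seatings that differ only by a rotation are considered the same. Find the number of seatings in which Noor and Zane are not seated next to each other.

12

Without the restriction there are (4)! = 24 seatings.
Those with Noor next to Zane: fuse the pair into one unit and seat 4 units around a circle — 2·(3)! = 12.
Subtracting, 24 − 12 = 12.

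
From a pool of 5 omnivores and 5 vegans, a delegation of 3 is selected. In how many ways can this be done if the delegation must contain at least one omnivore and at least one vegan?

100

With no constraint there are C(10,3) = 120 possible selections.
Selections missing a whole group: no omnivores → C(5,3) = 10; no vegans → C(5,3) = 10.
Both groups omitted at once is impossible, so 120 − 20 = 100.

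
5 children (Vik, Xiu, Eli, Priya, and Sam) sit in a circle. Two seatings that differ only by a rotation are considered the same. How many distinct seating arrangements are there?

24

Fix one person's seat to break rotational symmetry; the remaining 4 people can be arranged in (4)! = 24 ways.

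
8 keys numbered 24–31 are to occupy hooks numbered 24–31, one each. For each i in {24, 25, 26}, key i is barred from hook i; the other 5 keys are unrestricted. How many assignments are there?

Let Aᵢ (for i ∈ {24, 25, 26}) be the placements that put key i in its forbidden hook. Any j of these fix j positions, leaving (8−j)! ways to fill the rest, and there are C(3,j) ways to pick which j.
By inclusion–exclusion, the number of valid placements is Σ_{j=0}^{3} (−1)^j C(3,j)·(8−j)!.
Computing: 40320 − 15120 + 2160 − 120 = 27240.

27240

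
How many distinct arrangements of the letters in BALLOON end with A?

With the last slot taken by A, it remains to arrange the other 6 letters (BLLOON).
Those 6 letters have L appearing twice and O appearing twice, giving (6)!/(2!·2!) = 180.

180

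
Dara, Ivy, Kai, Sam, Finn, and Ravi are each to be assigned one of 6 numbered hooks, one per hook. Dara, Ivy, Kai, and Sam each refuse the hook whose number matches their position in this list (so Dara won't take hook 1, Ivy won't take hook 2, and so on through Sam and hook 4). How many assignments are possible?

Let Aᵢ (for 1 ≤ i ≤ 4) be the placements that put person i in their forbidden hook. Any j of these fix j positions, leaving (6−j)! ways to fill the rest, and there are C(4,j) ways to pick which j.
By inclusion–exclusion, the number of valid placements is Σ_{j=0}^{4} (−1)^j C(4,j)·(6−j)!.
Computing: 720 − 480 + 144 − 24 + 2 = 362.

362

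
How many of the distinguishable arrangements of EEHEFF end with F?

20

Fix F in the last position and arrange the remaining 5 letters.
Those 5 letters have E appearing 3 times, giving (5)!/(3!) = 20.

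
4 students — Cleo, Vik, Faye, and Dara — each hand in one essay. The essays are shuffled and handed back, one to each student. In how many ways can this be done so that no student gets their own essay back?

9

Let Aᵢ be the assignments in which student i gets their own essay. We want the size of the complement of A₁∪…∪A_4.
By inclusion–exclusion this is Σ_{j=0}^{4} (−1)^j C(4,j)·(4−j)!.
Computing: 24 − 24 + 12 − 4 + 1 = 9.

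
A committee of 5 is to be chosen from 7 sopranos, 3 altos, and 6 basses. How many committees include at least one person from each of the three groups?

2730

Unrestricted: C(16,5) = 4368 ways to pick any 5 of the 16.
Selections missing a whole group: no sopranos → C(9,5) = 126; no altos → C(13,5) = 1287; no basses → C(10,5) = 252.
Add back selections omitting two groups (i.e. drawn from a single group): C(7,5) + C(3,5) + C(6,5) = 27.
By inclusion–exclusion: 4368 − 1665 + 27 = 2730.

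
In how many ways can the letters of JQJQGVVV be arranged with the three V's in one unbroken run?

Treat the 3 copies of V as a single block. The multiset to arrange is then {VVV, G, J, J, Q, Q}, 6 items in all.
That gives (6)!/(2!·2!) = 180 arrangements.

180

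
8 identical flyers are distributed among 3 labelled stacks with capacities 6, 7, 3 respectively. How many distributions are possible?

26

Ignoring the caps, the number of non-negative solutions to x_1+…+x_3 = 8 is C(10,2) = 45.
Subtract solutions that violate a single cap (substitute x_i' = x_i − (cap_i+1)): x_1 ≥ 7 gives C(3,2) = 3; x_2 ≥ 8 gives C(2,2) = 1; x_3 ≥ 4 gives C(6,2) = 15. Together 19.
No two caps can be exceeded simultaneously, so the pair terms are all 0.
By inclusion–exclusion the count is 45 − 19 + 0 = 26.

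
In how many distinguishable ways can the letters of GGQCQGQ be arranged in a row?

140

Letter multiplicities in GGQCQGQ: C×1, G×3, Q×3.
So there are 7! / (3!·3!) = 140 distinguishable arrangements.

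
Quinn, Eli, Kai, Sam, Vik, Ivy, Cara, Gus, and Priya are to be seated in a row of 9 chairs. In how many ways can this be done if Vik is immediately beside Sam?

Glue Vik and Sam into one block (2 internal orders), leaving 8 units to arrange in a row.
That gives 2 × 8! = 2 × 40320 = 80640.

80640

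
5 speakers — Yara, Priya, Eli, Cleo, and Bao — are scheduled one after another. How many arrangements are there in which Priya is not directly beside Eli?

72

Of the 5! = 120 arrangements, those with Priya and Eli adjacent number 2 × 4! = 48 (treat the pair as a block with 2 internal orders).
Complementary counting: 120 − 48 = 72.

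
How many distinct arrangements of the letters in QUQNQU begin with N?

Fix N in the first position and arrange the remaining 5 letters.
Those 5 letters have Q appearing 3 times and U appearing twice, giving (5)!/(3!·2!) = 10.

10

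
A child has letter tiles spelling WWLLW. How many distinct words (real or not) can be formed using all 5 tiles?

10

The 5 letters of WWLLW have repeats: L appearing twice and W appearing 3 times.
So there are 5! / (3!·2!) = 10 distinguishable arrangements.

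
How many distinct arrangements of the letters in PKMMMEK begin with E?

60

With the first slot taken by E, it remains to arrange the other 6 letters (PKMMMK).
Those 6 letters have K appearing twice and M appearing 3 times, giving (6)!/(3!·2!) = 60.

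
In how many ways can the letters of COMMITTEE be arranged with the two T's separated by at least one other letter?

Total arrangements of COMMITTEE: 9!/(2!·2!·2!) = 45360.
If the two T's are adjacent, glue them into one block, leaving 8 items to arrange: (8)!/(2!·2!) = 10080 ways.
Subtracting, 45360 − 10080 = 35280 arrangements keep the T's apart.

35280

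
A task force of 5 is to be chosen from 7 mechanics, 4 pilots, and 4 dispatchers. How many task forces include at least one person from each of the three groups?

Unrestricted: C(15,5) = 3003 ways to pick any 5 of the 15.
Selections missing a whole group: no mechanics → C(8,5) = 56; no pilots → C(11,5) = 462; no dispatchers → C(11,5) = 462.
Add back selections omitting two groups (i.e. drawn from a single group): C(7,5) + C(4,5) + C(4,5) = 21.
By inclusion–exclusion: 3003 − 980 + 21 = 2044.

2044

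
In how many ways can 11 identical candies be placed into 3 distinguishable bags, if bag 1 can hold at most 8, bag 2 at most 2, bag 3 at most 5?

12

Ignoring the caps, the number of non-negative solutions to x_1+…+x_3 = 11 is C(13,2) = 78.
Subtract solutions that violate a single cap (substitute x_i' = x_i − (cap_i+1)): x_1 ≥ 9 gives C(4,2) = 6; x_2 ≥ 3 gives C(10,2) = 45; x_3 ≥ 6 gives C(7,2) = 21. Together 72.
Add back pairs where two caps are both exceeded: 0 + 0 + 6 = 6.
By inclusion–exclusion the count is 78 − 72 + 6 = 12.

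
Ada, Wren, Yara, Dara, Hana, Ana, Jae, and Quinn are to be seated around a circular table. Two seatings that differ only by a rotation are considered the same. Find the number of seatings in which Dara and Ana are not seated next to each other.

Without the restriction there are (7)! = 5040 seatings.
Those with Dara next to Ana: fuse the pair into one unit and seat 7 units around a circle — 2·(6)! = 1440.
Subtracting, 5040 − 1440 = 3600.

3600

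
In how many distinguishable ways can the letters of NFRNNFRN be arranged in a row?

Letter multiplicities in NFRNNFRN: F×2, N×4, R×2.
So there are 8! / (4!·2!·2!) = 420 distinguishable arrangements.

420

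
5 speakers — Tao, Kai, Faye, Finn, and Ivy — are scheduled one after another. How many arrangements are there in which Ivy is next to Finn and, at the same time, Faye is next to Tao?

Treat {Ivy,Finn} as one block (2 orders) and {Faye,Tao} as another (2 orders).
That leaves 3 units to arrange: 2 × 2 × 3! = 4 × 6 = 24.

24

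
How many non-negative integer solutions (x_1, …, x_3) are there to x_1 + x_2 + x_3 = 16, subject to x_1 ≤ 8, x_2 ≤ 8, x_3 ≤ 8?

45

Ignoring the caps, the number of non-negative solutions to x_1+…+x_3 = 16 is C(18,2) = 153.
Subtract solutions that violate a single cap (substitute x_i' = x_i − (cap_i+1)): x_1 ≥ 9 gives C(9,2) = 36; x_2 ≥ 9 gives C(9,2) = 36; x_3 ≥ 9 gives C(9,2) = 36. Together 108.
No two caps can be exceeded simultaneously, so the pair terms are all 0.
By inclusion–exclusion the count is 153 − 108 + 0 = 45.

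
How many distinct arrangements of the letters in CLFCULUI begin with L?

1260

With the first slot taken by L, it remains to arrange the other 7 letters (CFCULUI).
Those 7 letters have C appearing twice and U appearing twice, giving (7)!/(2!·2!) = 1260.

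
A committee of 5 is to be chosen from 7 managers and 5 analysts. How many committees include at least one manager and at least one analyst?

With no constraint there are C(12,5) = 792 possible selections.
Selections missing a whole group: no managers → C(5,5) = 1; no analysts → C(7,5) = 21.
Both groups omitted at once is impossible, so 792 − 22 = 770.

770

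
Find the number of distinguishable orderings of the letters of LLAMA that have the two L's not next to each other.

There are 5!/(2!·2!) = 30 arrangements of LLAMA in total.
If the two L's are adjacent, glue them into one block, leaving 4 items to arrange: (4)!/(2!) = 12 ways.
Hence 30 − 12 = 18.

18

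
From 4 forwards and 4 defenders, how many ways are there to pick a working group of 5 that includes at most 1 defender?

Split by how many defenders are chosen (0 through 1).
Sum: C(4,0)·C(4,5) + C(4,1)·C(4,4) = 0 + 4 = 4.

4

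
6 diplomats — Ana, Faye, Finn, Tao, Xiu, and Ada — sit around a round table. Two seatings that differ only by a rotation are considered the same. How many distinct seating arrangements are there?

Seat Ana anywhere (absorbing the rotational symmetry), then permute the other 5: (5)! = 120.

120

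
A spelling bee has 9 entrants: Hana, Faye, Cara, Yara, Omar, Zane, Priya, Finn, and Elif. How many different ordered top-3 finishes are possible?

There are 9 choices for 1st place, 8 for 2nd, and 7 for 3rd.
That gives 9 × 8 × 7 = 504.

504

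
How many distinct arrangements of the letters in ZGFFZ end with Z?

With the last slot taken by Z, it remains to arrange the other 4 letters (GFFZ).
Those 4 letters have F appearing twice, giving (4)!/(2!) = 12.

12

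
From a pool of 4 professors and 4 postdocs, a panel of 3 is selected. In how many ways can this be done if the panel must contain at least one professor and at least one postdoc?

48

With no constraint there are C(8,3) = 56 possible selections.
Subtract selections that omit an entire group: no professors → C(4,3) = 4; no postdocs → C(4,3) = 4.
Both groups omitted at once is impossible, so 56 − 8 = 48.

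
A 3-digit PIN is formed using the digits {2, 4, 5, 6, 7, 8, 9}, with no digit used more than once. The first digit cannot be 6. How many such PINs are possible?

180

The first digit has 7−1 = 6 choices (anything except 6).
The remaining 2 digits are filled from the other 6 symbols without repetition: 6 × 5 = 30.
Total: 6 × 30 = 180.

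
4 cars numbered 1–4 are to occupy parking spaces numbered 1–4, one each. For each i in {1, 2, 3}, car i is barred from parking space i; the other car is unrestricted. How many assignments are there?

11

Let Aᵢ (for i ∈ {1, 2, 3}) be the placements that put car i in its forbidden parking space. Any j of these fix j positions, leaving (4−j)! ways to fill the rest, and there are C(3,j) ways to pick which j.
By inclusion–exclusion, the number of valid placements is Σ_{j=0}^{3} (−1)^j C(3,j)·(4−j)!.
Computing: 24 − 18 + 6 − 1 = 11.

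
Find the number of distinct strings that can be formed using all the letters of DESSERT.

Letter multiplicities in DESSERT: D×1, E×2, R×1, S×2, T×1.
The number of distinct arrangements is 7!/(2!·2!) = 5040/4 = 1260.

1260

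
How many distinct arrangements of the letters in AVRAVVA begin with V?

Fix V in the first position and arrange the remaining 6 letters.
Those 6 letters have A appearing 3 times and V appearing twice, giving (6)!/(3!·2!) = 60.

60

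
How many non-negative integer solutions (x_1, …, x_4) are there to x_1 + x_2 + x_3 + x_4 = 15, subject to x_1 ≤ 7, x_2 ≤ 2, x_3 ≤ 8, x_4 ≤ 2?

27

By stars and bars, unrestricted non-negative solutions to x_1+…+x_4 = 15 number C(15+3,3) = 816.
Subtract solutions that violate a single cap (substitute x_i' = x_i − (cap_i+1)): x_1 ≥ 8 gives C(10,3) = 120; x_2 ≥ 3 gives C(15,3) = 455; x_3 ≥ 9 gives C(9,3) = 84; x_4 ≥ 3 gives C(15,3) = 455. Together 1114.
Add back pairs where two caps are both exceeded: 35 + 0 + 35 + 20 + 220 + 20 = 330.
Subtract triples: 0 + 4 + 0 + 1 = 5.
By inclusion–exclusion the count is 816 − 1114 + 330 − 5 = 27.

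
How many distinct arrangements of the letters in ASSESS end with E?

Fix E in the last position and arrange the remaining 5 letters.
Those 5 letters have S appearing 4 times, giving (5)!/(4!) = 5.

5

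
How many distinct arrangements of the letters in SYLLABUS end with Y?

Fix Y in the last position and arrange the remaining 7 letters.
Those 7 letters have L appearing twice and S appearing twice, giving (7)!/(2!·2!) = 1260.

1260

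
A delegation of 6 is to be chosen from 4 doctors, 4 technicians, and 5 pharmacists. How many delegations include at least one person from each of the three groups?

1520

Total 6-person selections from all 13: C(13,6) = 1716.
Selections missing a whole group: no doctors → C(9,6) = 84; no technicians → C(9,6) = 84; no pharmacists → C(8,6) = 28.
Add back selections omitting two groups (i.e. drawn from a single group): C(4,6) + C(4,6) + C(5,6) = 0.
By inclusion–exclusion: 1716 − 196 + 0 = 1520.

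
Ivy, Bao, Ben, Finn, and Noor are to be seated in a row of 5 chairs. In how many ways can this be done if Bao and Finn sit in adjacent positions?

Treat {Bao, Finn} as a single unit. There are 4 units to order, and the pair itself can be ordered 2 ways.
So the count is 2·(4)! = 48.

48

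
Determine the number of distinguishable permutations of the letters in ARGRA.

Letter multiplicities in ARGRA: A×2, G×1, R×2.
The number of distinct arrangements is 5!/(2!·2!) = 120/4 = 30.

30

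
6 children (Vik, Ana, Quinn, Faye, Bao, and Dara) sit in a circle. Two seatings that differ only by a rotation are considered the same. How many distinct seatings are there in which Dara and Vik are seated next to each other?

48

Glue Dara and Vik into a block (2 internal orders). Seating 5 units around a circle gives (4)! arrangements.
So 2 × (4)! = 2 × 24 = 48.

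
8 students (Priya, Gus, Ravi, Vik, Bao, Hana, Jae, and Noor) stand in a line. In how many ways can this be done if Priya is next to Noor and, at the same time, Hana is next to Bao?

2880

Treat {Priya,Noor} as one block (2 orders) and {Hana,Bao} as another (2 orders).
That leaves 6 units to arrange: 2 × 2 × 6! = 4 × 720 = 2880.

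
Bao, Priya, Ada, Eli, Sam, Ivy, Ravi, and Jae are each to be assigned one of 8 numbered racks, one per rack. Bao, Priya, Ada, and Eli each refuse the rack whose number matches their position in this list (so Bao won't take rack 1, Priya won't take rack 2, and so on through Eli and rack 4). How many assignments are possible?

24024

Let Aᵢ (for 1 ≤ i ≤ 4) be the placements that put person i in their forbidden rack. Any j of these fix j positions, leaving (8−j)! ways to fill the rest, and there are C(4,j) ways to pick which j.
By inclusion–exclusion, the number of valid placements is Σ_{j=0}^{4} (−1)^j C(4,j)·(8−j)!.
Computing: 40320 − 20160 + 4320 − 480 + 24 = 24024.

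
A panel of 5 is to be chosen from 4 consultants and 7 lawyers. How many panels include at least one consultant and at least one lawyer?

Unrestricted: C(11,5) = 462 ways to pick any 5 of the 11.
Selections missing a whole group: no consultants → C(7,5) = 21; no lawyers → C(4,5) = 0.
Both groups omitted at once is impossible, so 462 − 21 = 441.

441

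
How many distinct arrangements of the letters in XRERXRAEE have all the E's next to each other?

Treat the 3 copies of E as a single block. The multiset to arrange is then {EEE, A, R, R, R, X, X}, 7 items in all.
That gives (7)!/(3!·2!) = 420 arrangements.

420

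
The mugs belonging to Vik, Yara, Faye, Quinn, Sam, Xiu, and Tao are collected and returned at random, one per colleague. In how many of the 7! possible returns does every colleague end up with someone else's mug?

Count assignments avoiding every fixed point. For any j of the 7 colleagues fixed to their own mug, the other 7−j can be arranged in (7−j)! ways.
By inclusion–exclusion this is Σ_{j=0}^{7} (−1)^j C(7,j)·(7−j)!.
Computing: 5040 − 5040 + 2520 − 840 + 210 − 42 + 7 − 1 = 1854.

1854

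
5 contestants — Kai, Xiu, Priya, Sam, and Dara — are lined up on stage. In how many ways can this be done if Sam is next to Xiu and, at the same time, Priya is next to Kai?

Treat {Sam,Xiu} as one block (2 orders) and {Priya,Kai} as another (2 orders).
That leaves 3 units to arrange: 2 × 2 × 3! = 4 × 6 = 24.

24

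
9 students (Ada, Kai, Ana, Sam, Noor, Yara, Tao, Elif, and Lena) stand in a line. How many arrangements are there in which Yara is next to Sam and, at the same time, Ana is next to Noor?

20160

Treat {Yara,Sam} as one block (2 orders) and {Ana,Noor} as another (2 orders).
That leaves 7 units to arrange: 2 × 2 × 7! = 4 × 5040 = 20160.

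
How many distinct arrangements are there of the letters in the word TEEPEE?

Letter multiplicities in TEEPEE: E×4, P×1, T×1.
So there are 6! / (4!) = 30 distinguishable arrangements.

30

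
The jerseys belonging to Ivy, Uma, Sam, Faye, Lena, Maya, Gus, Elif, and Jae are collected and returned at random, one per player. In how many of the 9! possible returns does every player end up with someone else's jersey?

133496

This is the derangement count D_9: permutations of 9 items with no fixed point.
By inclusion–exclusion this is Σ_{j=0}^{9} (−1)^j C(9,j)·(9−j)!.
Computing: 362880 − 362880 + 181440 − 60480 + 15120 − 3024 + 504 − 72 + 9 − 1 = 133496.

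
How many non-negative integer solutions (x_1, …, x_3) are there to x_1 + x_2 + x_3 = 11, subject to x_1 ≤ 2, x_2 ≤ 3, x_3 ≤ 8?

6

Ignoring the caps, the number of non-negative solutions to x_1+…+x_3 = 11 is C(13,2) = 78.
Subtract solutions that violate a single cap (substitute x_i' = x_i − (cap_i+1)): x_1 ≥ 3 gives C(10,2) = 45; x_2 ≥ 4 gives C(9,2) = 36; x_3 ≥ 9 gives C(4,2) = 6. Together 87.
Add back pairs where two caps are both exceeded: 15 + 0 + 0 = 15.
By inclusion–exclusion the count is 78 − 87 + 15 = 6.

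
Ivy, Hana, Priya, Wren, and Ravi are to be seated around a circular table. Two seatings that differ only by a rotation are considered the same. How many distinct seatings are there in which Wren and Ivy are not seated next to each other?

Without the restriction there are (4)! = 24 seatings.
Those with Wren next to Ivy: fuse the pair into one unit and seat 4 units around a circle — 2·(3)! = 12.
Subtracting, 24 − 12 = 12.

12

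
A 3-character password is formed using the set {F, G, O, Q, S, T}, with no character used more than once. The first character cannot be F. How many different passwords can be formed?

100

The first character has 6−1 = 5 choices (anything except F).
The remaining 2 characters are filled from the other 5 symbols without repetition: 5 × 4 = 20.
Total: 5 × 20 = 100.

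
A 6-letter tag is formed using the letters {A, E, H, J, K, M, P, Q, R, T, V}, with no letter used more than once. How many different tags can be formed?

This is a permutation of 6 out of 11: P(11,6) = 11!/5!.
That product is 11 × 10 × 9 × 8 × 7 × 6 = 332640.

332640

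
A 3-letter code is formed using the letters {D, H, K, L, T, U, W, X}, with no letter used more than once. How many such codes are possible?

336

With no repetition, fill the 3 letters in order: 8 choices, then 7, down to 6.
That product is 8 × 7 × 6 = 336.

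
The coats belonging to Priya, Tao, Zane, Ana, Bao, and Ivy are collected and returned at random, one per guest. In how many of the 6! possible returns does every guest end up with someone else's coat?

265

This is the derangement count D_6: permutations of 6 items with no fixed point.
By inclusion–exclusion this is Σ_{j=0}^{6} (−1)^j C(6,j)·(6−j)!.
Computing: 720 − 720 + 360 − 120 + 30 − 6 + 1 = 265.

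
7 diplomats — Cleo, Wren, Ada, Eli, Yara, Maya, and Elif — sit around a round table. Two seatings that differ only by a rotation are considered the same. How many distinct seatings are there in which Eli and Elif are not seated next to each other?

Without the restriction there are (6)! = 720 seatings.
Seatings with Eli beside Elif: treat them as a block with 2 internal orders, giving 2 × (5)! = 240.
Subtracting, 720 − 240 = 480.

480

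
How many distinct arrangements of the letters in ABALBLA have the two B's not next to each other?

150

Total arrangements of ABALBLA: 7!/(3!·2!·2!) = 210.
If the two B's are adjacent, glue them into one block, leaving 6 items to arrange: (6)!/(3!·2!) = 60 ways.
Subtracting, 210 − 60 = 150 arrangements keep the B's apart.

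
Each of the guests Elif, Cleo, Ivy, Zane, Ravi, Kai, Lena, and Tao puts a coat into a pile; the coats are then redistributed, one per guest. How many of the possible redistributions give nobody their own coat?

14833

Count assignments avoiding every fixed point. For any j of the 8 guests fixed to their own coat, the other 8−j can be arranged in (8−j)! ways.
By inclusion–exclusion this is Σ_{j=0}^{8} (−1)^j C(8,j)·(8−j)!.
Computing: 40320 − 40320 + 20160 − 6720 + 1680 − 336 + 56 − 8 + 1 = 14833.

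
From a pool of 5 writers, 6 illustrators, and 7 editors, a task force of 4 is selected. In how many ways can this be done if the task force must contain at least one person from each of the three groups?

With no constraint there are C(18,4) = 3060 possible selections.
Selections missing a whole group: no writers → C(13,4) = 715; no illustrators → C(12,4) = 495; no editors → C(11,4) = 330.
Add back selections omitting two groups (i.e. drawn from a single group): C(5,4) + C(6,4) + C(7,4) = 55.
By inclusion–exclusion: 3060 − 1540 + 55 = 1575.

1575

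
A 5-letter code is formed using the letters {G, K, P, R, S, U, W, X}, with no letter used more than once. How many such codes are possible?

6720

With no repetition, fill the 5 letters in order: 8 choices, then 7, down to 4.
That product is 8 × 7 × 6 × 5 × 4 = 6720.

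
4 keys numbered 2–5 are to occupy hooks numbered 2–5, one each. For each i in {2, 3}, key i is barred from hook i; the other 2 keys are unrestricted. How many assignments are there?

14

Let Aᵢ (for i ∈ {2, 3}) be the placements that put key i in its forbidden hook. Any j of these fix j positions, leaving (4−j)! ways to fill the rest, and there are C(2,j) ways to pick which j.
By inclusion–exclusion, the number of valid placements is Σ_{j=0}^{2} (−1)^j C(2,j)·(4−j)!.
Computing: 24 − 12 + 2 = 14.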